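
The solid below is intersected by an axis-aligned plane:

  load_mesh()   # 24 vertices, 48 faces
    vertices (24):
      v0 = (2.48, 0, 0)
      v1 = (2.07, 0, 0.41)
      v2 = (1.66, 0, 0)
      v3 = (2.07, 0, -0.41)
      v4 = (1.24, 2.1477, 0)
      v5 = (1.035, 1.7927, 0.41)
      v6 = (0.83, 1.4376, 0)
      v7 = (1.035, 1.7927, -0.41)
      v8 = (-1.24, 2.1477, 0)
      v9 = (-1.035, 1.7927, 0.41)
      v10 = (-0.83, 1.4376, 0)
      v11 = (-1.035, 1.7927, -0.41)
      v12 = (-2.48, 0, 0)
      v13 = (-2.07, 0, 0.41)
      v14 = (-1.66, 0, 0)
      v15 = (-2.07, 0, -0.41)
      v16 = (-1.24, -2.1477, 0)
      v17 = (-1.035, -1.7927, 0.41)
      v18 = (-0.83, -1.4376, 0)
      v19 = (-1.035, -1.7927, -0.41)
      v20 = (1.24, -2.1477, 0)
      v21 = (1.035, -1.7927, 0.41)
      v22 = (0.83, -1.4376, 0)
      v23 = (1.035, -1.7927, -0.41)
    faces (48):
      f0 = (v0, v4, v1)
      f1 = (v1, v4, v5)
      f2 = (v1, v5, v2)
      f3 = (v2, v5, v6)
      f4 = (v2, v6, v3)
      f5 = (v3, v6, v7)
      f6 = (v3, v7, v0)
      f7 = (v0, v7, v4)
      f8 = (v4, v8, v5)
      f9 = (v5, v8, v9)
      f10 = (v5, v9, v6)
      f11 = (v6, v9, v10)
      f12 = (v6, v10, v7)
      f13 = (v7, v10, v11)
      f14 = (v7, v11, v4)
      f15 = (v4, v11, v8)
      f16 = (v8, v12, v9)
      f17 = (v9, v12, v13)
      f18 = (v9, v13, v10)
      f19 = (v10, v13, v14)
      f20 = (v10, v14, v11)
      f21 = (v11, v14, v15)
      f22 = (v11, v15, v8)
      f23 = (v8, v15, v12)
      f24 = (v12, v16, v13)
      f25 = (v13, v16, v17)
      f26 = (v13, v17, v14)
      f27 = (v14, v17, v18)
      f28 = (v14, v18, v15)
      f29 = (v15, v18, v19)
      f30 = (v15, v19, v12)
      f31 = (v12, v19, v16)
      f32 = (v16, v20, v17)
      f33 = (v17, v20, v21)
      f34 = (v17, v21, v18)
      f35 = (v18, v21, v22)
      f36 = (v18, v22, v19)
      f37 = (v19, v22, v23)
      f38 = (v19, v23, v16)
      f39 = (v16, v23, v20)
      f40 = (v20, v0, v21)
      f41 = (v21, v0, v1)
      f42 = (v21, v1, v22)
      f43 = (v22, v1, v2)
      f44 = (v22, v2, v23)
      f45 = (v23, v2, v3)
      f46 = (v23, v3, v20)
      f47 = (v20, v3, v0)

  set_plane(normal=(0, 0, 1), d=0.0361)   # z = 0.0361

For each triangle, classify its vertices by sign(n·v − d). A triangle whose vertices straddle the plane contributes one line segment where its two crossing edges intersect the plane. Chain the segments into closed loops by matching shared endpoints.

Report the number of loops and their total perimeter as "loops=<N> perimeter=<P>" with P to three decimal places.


Straddling triangles (24 of 48):
  (v0,v4,v1) [--+] → (1.31308, 1.9586, 0.0361)–(2.4439, 0, 0.0361)  len=2.2616
  (v1,v4,v5) [+-+] → (1.31308, 1.9586, 0.0361)–(1.22195, 2.11644, 0.0361)  len=0.1823
  (v1,v5,v2) [++-] → (1.60497, 0.157845, 0.0361)–(1.6961, 0, 0.0361)  len=0.1823
  (v2,v5,v6) [-+-] → (1.60497, 0.157845, 0.0361)–(0.84805, 1.46887, 0.0361)  len=1.5138
  (v4,v8,v5) [--+] → (-1.03969, 2.11644, 0.0361)–(1.22195, 2.11644, 0.0361)  len=2.2616
  (v5,v8,v9) [+-+] → (-1.03969, 2.11644, 0.0361)–(-1.22195, 2.11644, 0.0361)  len=0.1823
  (v5,v9,v6) [++-] → (0.665789, 1.46887, 0.0361)–(0.84805, 1.46887, 0.0361)  len=0.1823
  (v6,v9,v10) [-+-] → (0.665789, 1.46887, 0.0361)–(-0.84805, 1.46887, 0.0361)  len=1.5138
  (v8,v12,v9) [--+] → (-2.35277, 0.157845, 0.0361)–(-1.22195, 2.11644, 0.0361)  len=2.2616
  (v9,v12,v13) [+-+] → (-2.35277, 0.157845, 0.0361)–(-2.4439, 0, 0.0361)  len=0.1823
  (v9,v13,v10) [++-] → (-0.93918, 1.31102, 0.0361)–(-0.84805, 1.46887, 0.0361)  len=0.1823
  (v10,v13,v14) [-+-] → (-0.93918, 1.31102, 0.0361)–(-1.6961, 0, 0.0361)  len=1.5138
  (v12,v16,v13) [--+] → (-1.31308, -1.9586, 0.0361)–(-2.4439, 0, 0.0361)  len=2.2616
  (v13,v16,v17) [+-+] → (-1.31308, -1.9586, 0.0361)–(-1.22195, -2.11644, 0.0361)  len=0.1823
  (v13,v17,v14) [++-] → (-1.60497, -0.157845, 0.0361)–(-1.6961, 0, 0.0361)  len=0.1823
  (v14,v17,v18) [-+-] → (-1.60497, -0.157845, 0.0361)–(-0.84805, -1.46887, 0.0361)  len=1.5138
  (v16,v20,v17) [--+] → (1.03969, -2.11644, 0.0361)–(-1.22195, -2.11644, 0.0361)  len=2.2616
  (v17,v20,v21) [+-+] → (1.03969, -2.11644, 0.0361)–(1.22195, -2.11644, 0.0361)  len=0.1823
  (v17,v21,v18) [++-] → (-0.665789, -1.46887, 0.0361)–(-0.84805, -1.46887, 0.0361)  len=0.1823
  (v18,v21,v22) [-+-] → (-0.665789, -1.46887, 0.0361)–(0.84805, -1.46887, 0.0361)  len=1.5138
  (v20,v0,v21) [--+] → (2.35277, -0.157845, 0.0361)–(1.22195, -2.11644, 0.0361)  len=2.2616
  (v21,v0,v1) [+-+] → (2.35277, -0.157845, 0.0361)–(2.4439, 0, 0.0361)  len=0.1823
  (v21,v1,v22) [++-] → (0.93918, -1.31102, 0.0361)–(0.84805, -1.46887, 0.0361)  len=0.1823
  (v22,v1,v2) [-+-] → (0.93918, -1.31102, 0.0361)–(1.6961, 0, 0.0361)  len=1.5138

Chained into 2 loop(s):
  loop 1: 12 segments, perimeter = 14.6633
  loop 2: 12 segments, perimeter = 10.1766
Total perimeter = 24.840

loops=2 perimeter=24.840


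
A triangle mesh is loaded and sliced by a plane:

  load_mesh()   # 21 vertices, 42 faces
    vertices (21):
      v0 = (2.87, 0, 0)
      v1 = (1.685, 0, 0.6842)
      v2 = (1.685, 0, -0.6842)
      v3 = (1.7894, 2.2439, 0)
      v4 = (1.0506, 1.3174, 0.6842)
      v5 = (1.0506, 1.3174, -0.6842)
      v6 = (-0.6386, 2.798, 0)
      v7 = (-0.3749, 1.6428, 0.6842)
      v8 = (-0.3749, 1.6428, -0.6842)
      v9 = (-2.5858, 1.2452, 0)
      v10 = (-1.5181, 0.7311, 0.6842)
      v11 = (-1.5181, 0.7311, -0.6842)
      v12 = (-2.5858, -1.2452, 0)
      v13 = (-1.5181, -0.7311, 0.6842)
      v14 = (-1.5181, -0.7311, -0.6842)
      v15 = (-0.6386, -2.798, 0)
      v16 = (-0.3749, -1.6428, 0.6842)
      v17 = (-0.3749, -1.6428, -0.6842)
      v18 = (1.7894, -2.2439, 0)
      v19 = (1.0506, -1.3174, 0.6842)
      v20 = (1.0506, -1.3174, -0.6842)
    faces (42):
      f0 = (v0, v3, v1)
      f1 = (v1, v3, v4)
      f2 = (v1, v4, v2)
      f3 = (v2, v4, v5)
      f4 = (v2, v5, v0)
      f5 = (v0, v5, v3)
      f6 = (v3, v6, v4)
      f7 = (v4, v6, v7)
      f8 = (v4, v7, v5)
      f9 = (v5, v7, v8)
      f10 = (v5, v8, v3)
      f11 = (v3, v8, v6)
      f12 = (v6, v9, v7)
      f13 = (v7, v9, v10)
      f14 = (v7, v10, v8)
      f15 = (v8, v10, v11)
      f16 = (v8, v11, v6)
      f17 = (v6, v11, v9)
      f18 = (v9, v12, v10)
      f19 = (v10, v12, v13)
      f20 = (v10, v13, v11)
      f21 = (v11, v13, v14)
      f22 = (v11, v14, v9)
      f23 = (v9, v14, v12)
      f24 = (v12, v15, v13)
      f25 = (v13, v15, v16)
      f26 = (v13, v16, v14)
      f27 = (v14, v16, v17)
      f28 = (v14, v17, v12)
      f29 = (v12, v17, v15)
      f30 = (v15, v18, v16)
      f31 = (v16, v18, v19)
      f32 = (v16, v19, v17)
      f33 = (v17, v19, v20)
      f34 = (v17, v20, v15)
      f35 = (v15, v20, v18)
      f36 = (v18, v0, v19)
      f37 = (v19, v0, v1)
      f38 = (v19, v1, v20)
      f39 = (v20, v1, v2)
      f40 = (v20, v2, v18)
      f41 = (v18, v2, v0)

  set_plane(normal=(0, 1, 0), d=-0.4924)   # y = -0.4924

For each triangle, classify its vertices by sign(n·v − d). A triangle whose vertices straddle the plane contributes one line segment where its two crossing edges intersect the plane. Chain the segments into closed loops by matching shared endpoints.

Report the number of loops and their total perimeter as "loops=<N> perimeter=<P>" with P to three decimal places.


loops=2 perimeter=8.010

Straddling triangles (12 of 42):
  (v9,v12,v10) [+-+] → (-2.5858, -0.4924, 0)–(-2.1791, -0.4924, 0.260621)  len=0.4830
  (v10,v12,v13) [+--] → (-2.1791, -0.4924, 0.260621)–(-1.5181, -0.4924, 0.6842)  len=0.7851
  (v10,v13,v11) [+-+] → (-1.5181, -0.4924, 0.6842)–(-1.5181, -0.4924, 0.460813)  len=0.2234
  (v11,v13,v14) [+--] → (-1.5181, -0.4924, 0.460813)–(-1.5181, -0.4924, -0.6842)  len=1.1450
  (v11,v14,v9) [+-+] → (-1.5181, -0.4924, -0.6842)–(-1.64706, -0.4924, -0.601561)  len=0.1532
  (v9,v14,v12) [+--] → (-1.64706, -0.4924, -0.601561)–(-2.5858, -0.4924, 0)  len=1.1149
  (v18,v0,v19) [-+-] → (2.63287, -0.4924, 0)–(2.18997, -0.4924, 0.255731)  len=0.5114
  (v19,v0,v1) [-++] → (2.18997, -0.4924, 0.255731)–(1.44788, -0.4924, 0.6842)  len=0.8569
  (v19,v1,v20) [-+-] → (1.44788, -0.4924, 0.6842)–(1.44788, -0.4924, 0.172738)  len=0.5115
  (v20,v1,v2) [-++] → (1.44788, -0.4924, 0.172738)–(1.44788, -0.4924, -0.6842)  len=0.8569
  (v20,v2,v18) [-+-] → (1.44788, -0.4924, -0.6842)–(1.70791, -0.4924, -0.53406)  len=0.3003
  (v18,v2,v0) [-++] → (1.70791, -0.4924, -0.53406)–(2.63287, -0.4924, 0)  len=1.0681

Chained into 2 loop(s):
  loop 1: 6 segments, perimeter = 3.9046
  loop 2: 6 segments, perimeter = 4.1051
Total perimeter = 8.010


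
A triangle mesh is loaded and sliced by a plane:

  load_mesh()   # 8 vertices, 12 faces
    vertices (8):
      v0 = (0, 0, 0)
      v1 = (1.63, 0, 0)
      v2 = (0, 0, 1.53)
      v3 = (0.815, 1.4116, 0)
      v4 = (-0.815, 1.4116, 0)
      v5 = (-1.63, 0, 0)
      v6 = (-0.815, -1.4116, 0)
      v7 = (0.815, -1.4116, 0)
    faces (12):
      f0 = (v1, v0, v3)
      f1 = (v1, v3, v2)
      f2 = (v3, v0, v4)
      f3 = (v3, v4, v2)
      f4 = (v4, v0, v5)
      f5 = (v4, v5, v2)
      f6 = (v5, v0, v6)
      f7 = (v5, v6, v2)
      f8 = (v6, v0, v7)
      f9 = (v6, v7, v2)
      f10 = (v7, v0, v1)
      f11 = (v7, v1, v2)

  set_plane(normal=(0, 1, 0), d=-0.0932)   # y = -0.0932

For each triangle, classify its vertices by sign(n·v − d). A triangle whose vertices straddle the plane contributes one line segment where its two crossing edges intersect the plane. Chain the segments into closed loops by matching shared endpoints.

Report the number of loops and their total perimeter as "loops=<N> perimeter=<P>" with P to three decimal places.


loops=1 perimeter=7.436

Straddling triangles (6 of 12):
  (v5,v0,v6) [++-] → (-0.0538099, -0.0932, 0)–(-1.57619, -0.0932, 0)  len=1.5224
  (v5,v6,v2) [+-+] → (-1.57619, -0.0932, 0)–(-0.0538099, -0.0932, 1.42898)  len=2.0880
  (v6,v0,v7) [-+-] → (-0.0538099, -0.0932, 0)–(0.0538099, -0.0932, 0)  len=0.1076
  (v6,v7,v2) [--+] → (0.0538099, -0.0932, 1.42898)–(-0.0538099, -0.0932, 1.42898)  len=0.1076
  (v7,v0,v1) [-++] → (0.0538099, -0.0932, 0)–(1.57619, -0.0932, 0)  len=1.5224
  (v7,v1,v2) [-++] → (1.57619, -0.0932, 0)–(0.0538099, -0.0932, 1.42898)  len=2.0880

Chained into 1 loop(s):
  loop 1: 6 segments, perimeter = 7.4359
Total perimeter = 7.436


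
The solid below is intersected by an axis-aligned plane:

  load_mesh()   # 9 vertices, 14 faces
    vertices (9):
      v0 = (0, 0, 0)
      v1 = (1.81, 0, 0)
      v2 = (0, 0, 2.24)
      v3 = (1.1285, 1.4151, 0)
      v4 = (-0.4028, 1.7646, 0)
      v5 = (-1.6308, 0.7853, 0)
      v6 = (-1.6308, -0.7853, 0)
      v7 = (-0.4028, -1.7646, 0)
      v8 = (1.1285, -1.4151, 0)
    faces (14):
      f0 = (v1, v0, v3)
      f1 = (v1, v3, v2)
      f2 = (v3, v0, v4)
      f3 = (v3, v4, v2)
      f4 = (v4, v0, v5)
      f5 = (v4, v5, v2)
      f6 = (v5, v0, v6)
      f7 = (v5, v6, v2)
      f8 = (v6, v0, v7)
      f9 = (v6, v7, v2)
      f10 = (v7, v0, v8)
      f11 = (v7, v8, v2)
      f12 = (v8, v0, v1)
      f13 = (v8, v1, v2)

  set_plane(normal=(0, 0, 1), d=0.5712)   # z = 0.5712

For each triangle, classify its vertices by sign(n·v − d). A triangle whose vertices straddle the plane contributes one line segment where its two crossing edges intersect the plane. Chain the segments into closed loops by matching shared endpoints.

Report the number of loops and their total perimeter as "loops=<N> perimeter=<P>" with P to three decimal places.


loops=1 perimeter=8.191

Straddling triangles (7 of 14):
  (v1,v3,v2) [--+] → (0.840733, 1.05425, 0.5712)–(1.34845, 0, 0.5712)  len=1.1701
  (v3,v4,v2) [--+] → (-0.300086, 1.31463, 0.5712)–(0.840732, 1.05425, 0.5712)  len=1.1702
  (v4,v5,v2) [--+] → (-1.21495, 0.585048, 0.5712)–(-0.300086, 1.31463, 0.5712)  len=1.1702
  (v5,v6,v2) [--+] → (-1.21495, -0.585048, 0.5712)–(-1.21495, 0.585048, 0.5712)  len=1.1701
  (v6,v7,v2) [--+] → (-0.300086, -1.31463, 0.5712)–(-1.21495, -0.585048, 0.5712)  len=1.1702
  (v7,v8,v2) [--+] → (0.840733, -1.05425, 0.5712)–(-0.300086, -1.31463, 0.5712)  len=1.1702
  (v8,v1,v2) [--+] → (1.34845, 0, 0.5712)–(0.840732, -1.05425, 0.5712)  len=1.1701

Chained into 1 loop(s):
  loop 1: 7 segments, perimeter = 8.1910
Total perimeter = 8.191


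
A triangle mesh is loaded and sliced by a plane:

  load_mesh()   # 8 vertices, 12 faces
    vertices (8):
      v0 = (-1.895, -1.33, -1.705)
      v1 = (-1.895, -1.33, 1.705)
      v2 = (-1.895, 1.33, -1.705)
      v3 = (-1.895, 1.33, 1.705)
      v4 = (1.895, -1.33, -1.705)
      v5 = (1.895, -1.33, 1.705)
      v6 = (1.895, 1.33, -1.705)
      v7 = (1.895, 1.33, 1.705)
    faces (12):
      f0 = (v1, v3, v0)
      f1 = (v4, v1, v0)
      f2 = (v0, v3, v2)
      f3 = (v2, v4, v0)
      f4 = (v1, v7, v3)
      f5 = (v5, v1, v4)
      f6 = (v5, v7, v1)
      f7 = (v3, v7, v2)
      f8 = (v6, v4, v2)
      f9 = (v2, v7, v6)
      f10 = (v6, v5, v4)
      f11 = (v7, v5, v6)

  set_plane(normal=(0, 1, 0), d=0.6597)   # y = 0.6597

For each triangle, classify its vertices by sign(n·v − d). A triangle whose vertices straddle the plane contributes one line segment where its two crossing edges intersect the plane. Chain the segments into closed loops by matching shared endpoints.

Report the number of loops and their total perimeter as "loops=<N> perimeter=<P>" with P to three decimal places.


Straddling triangles (8 of 12):
  (v1,v3,v0) [-+-] → (-1.895, 0.6597, 1.705)–(-1.895, 0.6597, 0.845706)  len=0.8593
  (v0,v3,v2) [-++] → (-1.895, 0.6597, 0.845706)–(-1.895, 0.6597, -1.705)  len=2.5507
  (v2,v4,v0) [+--] → (-0.939948, 0.6597, -1.705)–(-1.895, 0.6597, -1.705)  len=0.9551
  (v1,v7,v3) [-++] → (0.939948, 0.6597, 1.705)–(-1.895, 0.6597, 1.705)  len=2.8349
  (v5,v7,v1) [-+-] → (1.895, 0.6597, 1.705)–(0.939948, 0.6597, 1.705)  len=0.9551
  (v6,v4,v2) [+-+] → (1.895, 0.6597, -1.705)–(-0.939948, 0.6597, -1.705)  len=2.8349
  (v6,v5,v4) [+--] → (1.895, 0.6597, -0.845706)–(1.895, 0.6597, -1.705)  len=0.8593
  (v7,v5,v6) [+-+] → (1.895, 0.6597, 1.705)–(1.895, 0.6597, -0.845706)  len=2.5507

Chained into 1 loop(s):
  loop 1: 8 segments, perimeter = 14.4000
Total perimeter = 14.400

loops=1 perimeter=14.400


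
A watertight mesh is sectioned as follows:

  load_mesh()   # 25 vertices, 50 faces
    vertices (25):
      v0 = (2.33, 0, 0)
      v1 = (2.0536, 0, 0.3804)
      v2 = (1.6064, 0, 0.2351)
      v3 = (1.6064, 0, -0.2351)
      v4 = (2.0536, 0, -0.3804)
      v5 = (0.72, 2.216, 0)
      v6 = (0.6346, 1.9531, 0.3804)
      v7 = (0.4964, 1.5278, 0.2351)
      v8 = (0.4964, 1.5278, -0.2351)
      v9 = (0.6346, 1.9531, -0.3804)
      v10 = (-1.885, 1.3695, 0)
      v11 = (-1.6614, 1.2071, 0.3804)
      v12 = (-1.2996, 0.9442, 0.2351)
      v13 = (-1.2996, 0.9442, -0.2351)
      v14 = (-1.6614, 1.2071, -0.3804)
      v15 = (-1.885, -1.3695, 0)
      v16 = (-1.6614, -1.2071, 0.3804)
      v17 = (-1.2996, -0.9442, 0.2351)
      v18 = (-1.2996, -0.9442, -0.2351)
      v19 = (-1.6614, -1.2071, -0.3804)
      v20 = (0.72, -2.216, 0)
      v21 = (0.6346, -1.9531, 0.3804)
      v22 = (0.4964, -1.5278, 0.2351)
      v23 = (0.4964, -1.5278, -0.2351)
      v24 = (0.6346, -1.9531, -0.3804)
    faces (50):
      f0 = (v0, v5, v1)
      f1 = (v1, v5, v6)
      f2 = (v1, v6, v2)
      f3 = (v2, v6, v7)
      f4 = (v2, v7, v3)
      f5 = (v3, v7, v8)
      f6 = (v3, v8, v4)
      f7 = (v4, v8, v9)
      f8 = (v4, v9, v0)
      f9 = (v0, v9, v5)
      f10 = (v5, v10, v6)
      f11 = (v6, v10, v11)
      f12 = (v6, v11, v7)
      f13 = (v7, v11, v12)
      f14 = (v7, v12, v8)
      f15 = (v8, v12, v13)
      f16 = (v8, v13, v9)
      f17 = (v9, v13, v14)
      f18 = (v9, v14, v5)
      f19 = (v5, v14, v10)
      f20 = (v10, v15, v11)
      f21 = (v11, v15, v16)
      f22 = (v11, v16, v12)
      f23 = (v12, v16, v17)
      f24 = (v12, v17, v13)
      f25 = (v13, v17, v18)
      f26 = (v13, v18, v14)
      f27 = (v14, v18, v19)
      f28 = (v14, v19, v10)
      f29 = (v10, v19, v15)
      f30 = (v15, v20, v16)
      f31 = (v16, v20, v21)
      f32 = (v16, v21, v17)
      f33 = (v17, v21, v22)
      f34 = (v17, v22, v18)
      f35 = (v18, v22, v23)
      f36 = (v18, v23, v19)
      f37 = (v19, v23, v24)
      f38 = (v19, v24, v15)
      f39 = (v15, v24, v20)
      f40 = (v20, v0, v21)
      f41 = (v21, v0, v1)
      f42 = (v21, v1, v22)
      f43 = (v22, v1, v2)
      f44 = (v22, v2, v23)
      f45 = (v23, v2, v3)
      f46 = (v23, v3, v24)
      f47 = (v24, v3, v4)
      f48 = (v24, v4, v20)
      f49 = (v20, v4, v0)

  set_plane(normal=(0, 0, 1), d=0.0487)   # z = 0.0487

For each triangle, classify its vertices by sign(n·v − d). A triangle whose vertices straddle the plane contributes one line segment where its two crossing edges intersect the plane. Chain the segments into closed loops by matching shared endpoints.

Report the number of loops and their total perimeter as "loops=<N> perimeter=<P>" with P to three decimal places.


loops=2 perimeter=22.930

Straddling triangles (20 of 50):
  (v0,v5,v1) [--+] → (0.890732, 1.9323, 0.0487)–(2.29461, 0, 0.0487)  len=2.3884
  (v1,v5,v6) [+-+] → (0.890732, 1.9323, 0.0487)–(0.709067, 2.18234, 0.0487)  len=0.3091
  (v2,v7,v3) [++-] → (0.936434, 0.922139, 0.0487)–(1.6064, 0, 0.0487)  len=1.1398
  (v3,v7,v8) [-+-] → (0.936434, 0.922139, 0.0487)–(0.4964, 1.5278, 0.0487)  len=0.7486
  (v5,v10,v6) [--+] → (-1.56243, 1.44421, 0.0487)–(0.709067, 2.18234, 0.0487)  len=2.3884
  (v6,v10,v11) [+-+] → (-1.56243, 1.44421, 0.0487)–(-1.85637, 1.34871, 0.0487)  len=0.3091
  (v7,v12,v8) [++-] → (-0.587617, 1.17555, 0.0487)–(0.4964, 1.5278, 0.0487)  len=1.1398
  (v8,v12,v13) [-+-] → (-0.587617, 1.17555, 0.0487)–(-1.2996, 0.9442, 0.0487)  len=0.7486
  (v10,v15,v11) [--+] → (-1.85637, -1.03964, 0.0487)–(-1.85637, 1.34871, 0.0487)  len=2.3883
  (v11,v15,v16) [+-+] → (-1.85637, -1.03964, 0.0487)–(-1.85637, -1.34871, 0.0487)  len=0.3091
  (v12,v17,v13) [++-] → (-1.2996, -0.195587, 0.0487)–(-1.2996, 0.9442, 0.0487)  len=1.1398
  (v13,v17,v18) [-+-] → (-1.2996, -0.195587, 0.0487)–(-1.2996, -0.9442, 0.0487)  len=0.7486
  (v15,v20,v16) [--+] → (0.415126, -2.08684, 0.0487)–(-1.85637, -1.34871, 0.0487)  len=2.3884
  (v16,v20,v21) [+-+] → (0.415126, -2.08684, 0.0487)–(0.709067, -2.18234, 0.0487)  len=0.3091
  (v17,v22,v18) [++-] → (-0.215583, -1.29645, 0.0487)–(-1.2996, -0.9442, 0.0487)  len=1.1398
  (v18,v22,v23) [-+-] → (-0.215583, -1.29645, 0.0487)–(0.4964, -1.5278, 0.0487)  len=0.7486
  (v20,v0,v21) [--+] → (2.11295, -0.250042, 0.0487)–(0.709067, -2.18234, 0.0487)  len=2.3884
  (v21,v0,v1) [+-+] → (2.11295, -0.250042, 0.0487)–(2.29461, 0, 0.0487)  len=0.3091
  (v22,v2,v23) [++-] → (1.16637, -0.605661, 0.0487)–(0.4964, -1.5278, 0.0487)  len=1.1398
  (v23,v2,v3) [-+-] → (1.16637, -0.605661, 0.0487)–(1.6064, 0, 0.0487)  len=0.7486

Chained into 2 loop(s):
  loop 1: 10 segments, perimeter = 13.4874
  loop 2: 10 segments, perimeter = 9.4422
Total perimeter = 22.930


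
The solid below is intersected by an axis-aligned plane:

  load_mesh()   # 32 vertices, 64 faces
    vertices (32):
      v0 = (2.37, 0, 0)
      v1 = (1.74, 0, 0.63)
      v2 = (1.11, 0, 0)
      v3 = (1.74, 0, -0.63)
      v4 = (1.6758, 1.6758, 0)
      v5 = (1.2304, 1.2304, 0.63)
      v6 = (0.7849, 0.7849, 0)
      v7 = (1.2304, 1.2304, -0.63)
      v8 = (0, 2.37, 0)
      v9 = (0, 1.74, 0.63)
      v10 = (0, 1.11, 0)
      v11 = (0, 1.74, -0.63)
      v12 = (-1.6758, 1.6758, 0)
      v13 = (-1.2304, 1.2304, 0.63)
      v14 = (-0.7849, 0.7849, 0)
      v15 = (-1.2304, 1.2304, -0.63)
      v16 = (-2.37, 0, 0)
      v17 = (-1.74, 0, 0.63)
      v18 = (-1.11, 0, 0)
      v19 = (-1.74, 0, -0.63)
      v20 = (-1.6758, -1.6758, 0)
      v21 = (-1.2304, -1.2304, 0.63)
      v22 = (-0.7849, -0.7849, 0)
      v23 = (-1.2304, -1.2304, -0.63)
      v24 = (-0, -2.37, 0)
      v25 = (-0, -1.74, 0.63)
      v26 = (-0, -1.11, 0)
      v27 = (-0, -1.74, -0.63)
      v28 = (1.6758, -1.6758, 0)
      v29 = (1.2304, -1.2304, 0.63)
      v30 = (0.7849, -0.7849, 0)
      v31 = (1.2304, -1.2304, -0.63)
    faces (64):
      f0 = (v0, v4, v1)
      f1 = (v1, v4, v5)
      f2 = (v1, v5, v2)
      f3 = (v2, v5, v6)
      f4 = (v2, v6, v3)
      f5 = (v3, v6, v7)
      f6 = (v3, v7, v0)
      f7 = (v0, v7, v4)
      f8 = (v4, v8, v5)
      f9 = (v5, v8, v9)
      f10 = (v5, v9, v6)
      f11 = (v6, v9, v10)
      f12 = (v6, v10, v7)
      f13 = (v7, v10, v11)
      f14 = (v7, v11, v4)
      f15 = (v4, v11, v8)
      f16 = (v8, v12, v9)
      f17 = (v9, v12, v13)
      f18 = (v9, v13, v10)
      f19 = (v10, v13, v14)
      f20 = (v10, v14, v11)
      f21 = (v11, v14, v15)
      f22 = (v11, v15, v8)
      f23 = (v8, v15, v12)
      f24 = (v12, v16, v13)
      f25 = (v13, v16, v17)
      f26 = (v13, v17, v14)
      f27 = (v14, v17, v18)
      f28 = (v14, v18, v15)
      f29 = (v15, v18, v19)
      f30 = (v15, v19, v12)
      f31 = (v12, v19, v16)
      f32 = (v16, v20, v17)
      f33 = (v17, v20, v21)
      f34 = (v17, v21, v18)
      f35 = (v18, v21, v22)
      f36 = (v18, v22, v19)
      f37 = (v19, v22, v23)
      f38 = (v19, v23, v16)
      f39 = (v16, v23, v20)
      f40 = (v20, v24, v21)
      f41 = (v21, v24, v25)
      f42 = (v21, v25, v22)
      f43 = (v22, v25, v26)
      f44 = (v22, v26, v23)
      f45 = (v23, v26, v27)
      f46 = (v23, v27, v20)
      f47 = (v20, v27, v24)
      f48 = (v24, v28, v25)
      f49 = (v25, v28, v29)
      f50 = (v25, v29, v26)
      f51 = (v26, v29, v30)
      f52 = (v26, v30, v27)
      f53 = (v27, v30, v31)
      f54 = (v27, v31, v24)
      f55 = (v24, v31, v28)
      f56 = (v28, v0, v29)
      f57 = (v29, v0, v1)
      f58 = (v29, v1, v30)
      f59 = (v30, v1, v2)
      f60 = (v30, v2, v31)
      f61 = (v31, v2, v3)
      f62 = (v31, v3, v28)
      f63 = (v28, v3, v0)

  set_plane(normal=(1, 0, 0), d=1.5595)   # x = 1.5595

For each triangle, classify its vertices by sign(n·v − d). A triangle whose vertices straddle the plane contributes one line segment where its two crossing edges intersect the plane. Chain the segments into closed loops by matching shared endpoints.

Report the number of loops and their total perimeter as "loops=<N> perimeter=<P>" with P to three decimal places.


loops=1 perimeter=7.683

Straddling triangles (18 of 64):
  (v1,v4,v5) [++-] → (1.5595, 1.5595, 0.164502)–(1.5595, 0.435807, 0.63)  len=1.2163
  (v1,v5,v2) [+--] → (1.5595, 0.435807, 0.63)–(1.5595, 0, 0.4495)  len=0.4717
  (v2,v6,v3) [--+] → (1.5595, 0.148335, -0.510939)–(1.5595, 0, -0.4495)  len=0.1606
  (v3,v6,v7) [+--] → (1.5595, 0.148335, -0.510939)–(1.5595, 0.435807, -0.63)  len=0.3112
  (v3,v7,v0) [+-+] → (1.5595, 0.435807, -0.63)–(1.5595, 0.875078, -0.448065)  len=0.4755
  (v0,v7,v4) [+-+] → (1.5595, 0.875078, -0.448065)–(1.5595, 1.5595, -0.164502)  len=0.7408
  (v4,v8,v5) [+--] → (1.5595, 1.72398, 0)–(1.5595, 1.5595, 0.164502)  len=0.2326
  (v7,v11,v4) [--+] → (1.5595, 1.68026, -0.0437218)–(1.5595, 1.5595, -0.164502)  len=0.1708
  (v4,v11,v8) [+--] → (1.5595, 1.68026, -0.0437218)–(1.5595, 1.72398, 0)  len=0.0618
  (v24,v28,v25) [-+-] → (1.5595, -1.72398, 0)–(1.5595, -1.68026, 0.0437218)  len=0.0618
  (v25,v28,v29) [-+-] → (1.5595, -1.68026, 0.0437218)–(1.5595, -1.5595, 0.164502)  len=0.1708
  (v24,v31,v28) [--+] → (1.5595, -1.5595, -0.164502)–(1.5595, -1.72398, 0)  len=0.2326
  (v28,v0,v29) [++-] → (1.5595, -0.875078, 0.448065)–(1.5595, -1.5595, 0.164502)  len=0.7408
  (v29,v0,v1) [-++] → (1.5595, -0.875078, 0.448065)–(1.5595, -0.435807, 0.63)  len=0.4755
  (v29,v1,v30) [-+-] → (1.5595, -0.435807, 0.63)–(1.5595, -0.148335, 0.510939)  len=0.3112
  (v30,v1,v2) [-+-] → (1.5595, -0.148335, 0.510939)–(1.5595, 0, 0.4495)  len=0.1606
  (v31,v2,v3) [--+] → (1.5595, 0, -0.4495)–(1.5595, -0.435807, -0.63)  len=0.4717
  (v31,v3,v28) [-++] → (1.5595, -0.435807, -0.63)–(1.5595, -1.5595, -0.164502)  len=1.2163

Chained into 1 loop(s):
  loop 1: 18 segments, perimeter = 7.6825
Total perimeter = 7.683


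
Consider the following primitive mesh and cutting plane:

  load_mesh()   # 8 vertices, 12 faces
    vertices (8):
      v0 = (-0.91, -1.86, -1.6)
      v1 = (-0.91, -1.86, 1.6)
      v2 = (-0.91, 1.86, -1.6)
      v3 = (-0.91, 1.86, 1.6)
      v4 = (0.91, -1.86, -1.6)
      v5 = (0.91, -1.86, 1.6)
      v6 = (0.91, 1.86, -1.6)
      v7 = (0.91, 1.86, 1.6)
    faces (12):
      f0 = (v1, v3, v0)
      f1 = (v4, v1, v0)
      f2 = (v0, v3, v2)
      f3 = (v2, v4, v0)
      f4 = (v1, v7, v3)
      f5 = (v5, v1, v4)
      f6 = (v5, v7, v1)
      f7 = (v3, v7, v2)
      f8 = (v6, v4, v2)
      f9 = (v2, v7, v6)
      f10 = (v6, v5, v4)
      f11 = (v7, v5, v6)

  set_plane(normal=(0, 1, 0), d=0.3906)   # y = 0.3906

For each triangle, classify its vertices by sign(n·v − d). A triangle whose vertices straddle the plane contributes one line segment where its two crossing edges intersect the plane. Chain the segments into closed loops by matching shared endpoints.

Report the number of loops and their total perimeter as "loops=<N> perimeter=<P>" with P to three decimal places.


Straddling triangles (8 of 12):
  (v1,v3,v0) [-+-] → (-0.91, 0.3906, 1.6)–(-0.91, 0.3906, 0.336)  len=1.2640
  (v0,v3,v2) [-++] → (-0.91, 0.3906, 0.336)–(-0.91, 0.3906, -1.6)  len=1.9360
  (v2,v4,v0) [+--] → (-0.1911, 0.3906, -1.6)–(-0.91, 0.3906, -1.6)  len=0.7189
  (v1,v7,v3) [-++] → (0.1911, 0.3906, 1.6)–(-0.91, 0.3906, 1.6)  len=1.1011
  (v5,v7,v1) [-+-] → (0.91, 0.3906, 1.6)–(0.1911, 0.3906, 1.6)  len=0.7189
  (v6,v4,v2) [+-+] → (0.91, 0.3906, -1.6)–(-0.1911, 0.3906, -1.6)  len=1.1011
  (v6,v5,v4) [+--] → (0.91, 0.3906, -0.336)–(0.91, 0.3906, -1.6)  len=1.2640
  (v7,v5,v6) [+-+] → (0.91, 0.3906, 1.6)–(0.91, 0.3906, -0.336)  len=1.9360

Chained into 1 loop(s):
  loop 1: 8 segments, perimeter = 10.0400
Total perimeter = 10.040

loops=1 perimeter=10.040


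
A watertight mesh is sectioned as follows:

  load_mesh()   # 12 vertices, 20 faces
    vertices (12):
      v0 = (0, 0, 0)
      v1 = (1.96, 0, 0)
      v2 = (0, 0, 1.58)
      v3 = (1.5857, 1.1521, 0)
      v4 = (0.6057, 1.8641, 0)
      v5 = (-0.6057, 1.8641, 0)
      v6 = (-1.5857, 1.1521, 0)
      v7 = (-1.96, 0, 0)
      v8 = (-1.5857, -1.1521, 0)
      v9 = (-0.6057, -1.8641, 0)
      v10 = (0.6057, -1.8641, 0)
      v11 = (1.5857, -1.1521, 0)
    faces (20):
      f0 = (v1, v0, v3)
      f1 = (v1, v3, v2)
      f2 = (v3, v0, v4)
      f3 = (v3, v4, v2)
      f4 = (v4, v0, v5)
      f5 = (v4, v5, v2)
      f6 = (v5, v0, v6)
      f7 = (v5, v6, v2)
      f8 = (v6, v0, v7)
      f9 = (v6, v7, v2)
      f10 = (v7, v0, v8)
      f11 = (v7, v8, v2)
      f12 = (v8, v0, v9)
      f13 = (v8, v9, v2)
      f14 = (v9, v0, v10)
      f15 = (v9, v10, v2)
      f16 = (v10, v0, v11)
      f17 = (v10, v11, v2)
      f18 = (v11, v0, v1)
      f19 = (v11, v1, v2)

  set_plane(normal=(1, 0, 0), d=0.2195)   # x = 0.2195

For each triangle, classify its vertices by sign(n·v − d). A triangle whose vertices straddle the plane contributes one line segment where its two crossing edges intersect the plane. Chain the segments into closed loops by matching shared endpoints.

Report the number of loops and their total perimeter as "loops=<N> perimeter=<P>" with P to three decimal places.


Straddling triangles (12 of 20):
  (v1,v0,v3) [+-+] → (0.2195, 0, 0)–(0.2195, 0.159479, 0)  len=0.1595
  (v1,v3,v2) [++-] → (0.2195, 0.159479, 1.36129)–(0.2195, 0, 1.40306)  len=0.1649
  (v3,v0,v4) [+-+] → (0.2195, 0.159479, 0)–(0.2195, 0.675532, 0)  len=0.5161
  (v3,v4,v2) [++-] → (0.2195, 0.675532, 1.00742)–(0.2195, 0.159479, 1.36129)  len=0.6257
  (v4,v0,v5) [+--] → (0.2195, 0.675532, 0)–(0.2195, 1.8641, 0)  len=1.1886
  (v4,v5,v2) [+--] → (0.2195, 1.8641, 0)–(0.2195, 0.675532, 1.00742)  len=1.5581
  (v9,v0,v10) [--+] → (0.2195, -0.675532, 0)–(0.2195, -1.8641, 0)  len=1.1886
  (v9,v10,v2) [-+-] → (0.2195, -1.8641, 0)–(0.2195, -0.675532, 1.00742)  len=1.5581
  (v10,v0,v11) [+-+] → (0.2195, -0.675532, 0)–(0.2195, -0.159479, 0)  len=0.5161
  (v10,v11,v2) [++-] → (0.2195, -0.159479, 1.36129)–(0.2195, -0.675532, 1.00742)  len=0.6257
  (v11,v0,v1) [+-+] → (0.2195, -0.159479, 0)–(0.2195, 0, 0)  len=0.1595
  (v11,v1,v2) [++-] → (0.2195, 0, 1.40306)–(0.2195, -0.159479, 1.36129)  len=0.1649

Chained into 1 loop(s):
  loop 1: 12 segments, perimeter = 8.4255
Total perimeter = 8.426

loops=1 perimeter=8.426


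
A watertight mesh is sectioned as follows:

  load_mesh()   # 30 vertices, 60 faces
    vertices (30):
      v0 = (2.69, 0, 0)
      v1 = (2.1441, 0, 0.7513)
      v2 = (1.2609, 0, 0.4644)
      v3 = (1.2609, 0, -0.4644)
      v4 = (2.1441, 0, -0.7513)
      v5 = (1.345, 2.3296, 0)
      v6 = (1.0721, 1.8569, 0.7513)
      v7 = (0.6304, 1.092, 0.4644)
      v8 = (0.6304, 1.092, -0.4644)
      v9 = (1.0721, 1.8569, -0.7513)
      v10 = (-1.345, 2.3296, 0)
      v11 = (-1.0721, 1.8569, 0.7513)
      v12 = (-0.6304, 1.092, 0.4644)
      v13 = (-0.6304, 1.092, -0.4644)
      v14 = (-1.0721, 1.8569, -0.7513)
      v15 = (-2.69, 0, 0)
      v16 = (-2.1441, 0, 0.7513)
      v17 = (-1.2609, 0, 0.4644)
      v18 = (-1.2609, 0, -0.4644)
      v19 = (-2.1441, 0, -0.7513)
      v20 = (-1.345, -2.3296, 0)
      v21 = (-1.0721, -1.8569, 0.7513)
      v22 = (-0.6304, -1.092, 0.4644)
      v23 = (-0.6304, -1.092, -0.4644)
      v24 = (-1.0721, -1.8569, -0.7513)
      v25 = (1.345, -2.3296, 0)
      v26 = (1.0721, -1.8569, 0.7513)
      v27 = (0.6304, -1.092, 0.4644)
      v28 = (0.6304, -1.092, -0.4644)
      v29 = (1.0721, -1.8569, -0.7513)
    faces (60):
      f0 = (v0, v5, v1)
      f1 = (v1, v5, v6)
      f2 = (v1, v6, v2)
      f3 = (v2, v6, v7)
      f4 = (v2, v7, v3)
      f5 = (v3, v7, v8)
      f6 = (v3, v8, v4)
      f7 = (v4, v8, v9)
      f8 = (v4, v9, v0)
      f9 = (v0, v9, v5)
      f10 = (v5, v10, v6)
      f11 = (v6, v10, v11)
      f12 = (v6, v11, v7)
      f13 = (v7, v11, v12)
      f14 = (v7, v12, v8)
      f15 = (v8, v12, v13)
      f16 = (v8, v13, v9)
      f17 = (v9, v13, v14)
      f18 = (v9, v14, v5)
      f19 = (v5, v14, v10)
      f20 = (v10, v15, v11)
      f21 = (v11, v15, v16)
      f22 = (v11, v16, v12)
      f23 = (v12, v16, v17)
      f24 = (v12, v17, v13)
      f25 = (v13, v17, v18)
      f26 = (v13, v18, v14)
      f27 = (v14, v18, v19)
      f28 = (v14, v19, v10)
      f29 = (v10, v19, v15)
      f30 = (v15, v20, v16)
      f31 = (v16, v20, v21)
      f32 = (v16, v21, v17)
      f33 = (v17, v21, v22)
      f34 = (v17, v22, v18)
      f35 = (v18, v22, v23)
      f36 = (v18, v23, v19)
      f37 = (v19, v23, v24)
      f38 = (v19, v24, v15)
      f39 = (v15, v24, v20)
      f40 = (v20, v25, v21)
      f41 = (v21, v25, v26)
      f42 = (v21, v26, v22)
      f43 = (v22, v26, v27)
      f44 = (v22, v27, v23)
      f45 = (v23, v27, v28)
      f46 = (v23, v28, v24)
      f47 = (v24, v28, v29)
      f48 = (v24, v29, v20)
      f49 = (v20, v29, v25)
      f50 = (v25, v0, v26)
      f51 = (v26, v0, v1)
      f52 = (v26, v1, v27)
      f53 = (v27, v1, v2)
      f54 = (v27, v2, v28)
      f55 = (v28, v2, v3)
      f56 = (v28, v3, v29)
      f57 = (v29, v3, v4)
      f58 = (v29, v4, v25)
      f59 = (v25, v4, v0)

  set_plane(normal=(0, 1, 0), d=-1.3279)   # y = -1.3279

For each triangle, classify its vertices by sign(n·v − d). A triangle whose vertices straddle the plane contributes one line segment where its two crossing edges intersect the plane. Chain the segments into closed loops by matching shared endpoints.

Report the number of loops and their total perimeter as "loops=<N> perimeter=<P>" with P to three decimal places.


Straddling triangles (18 of 60):
  (v15,v20,v16) [+-+] → (-1.92333, -1.3279, 0)–(-1.6886, -1.3279, 0.32305)  len=0.3993
  (v16,v20,v21) [+--] → (-1.6886, -1.3279, 0.32305)–(-1.3775, -1.3279, 0.7513)  len=0.5293
  (v16,v21,v17) [+-+] → (-1.3775, -1.3279, 0.7513)–(-1.12589, -1.3279, 0.669567)  len=0.2646
  (v17,v21,v22) [+-+] → (-1.12589, -1.3279, 0.669567)–(-0.766623, -1.3279, 0.552882)  len=0.3777
  (v19,v23,v24) [++-] → (-0.766623, -1.3279, -0.552882)–(-1.3775, -1.3279, -0.7513)  len=0.6423
  (v19,v24,v15) [+-+] → (-1.3775, -1.3279, -0.7513)–(-1.53301, -1.3279, -0.537267)  len=0.2646
  (v15,v24,v20) [+--] → (-1.53301, -1.3279, -0.537267)–(-1.92333, -1.3279, 0)  len=0.6641
  (v21,v26,v22) [--+] → (-0.105338, -1.3279, 0.552882)–(-0.766623, -1.3279, 0.552882)  len=0.6613
  (v22,v26,v27) [+-+] → (-0.105338, -1.3279, 0.552882)–(0.766623, -1.3279, 0.552882)  len=0.8720
  (v23,v28,v24) [++-] → (0.105338, -1.3279, -0.552882)–(-0.766623, -1.3279, -0.552882)  len=0.8720
  (v24,v28,v29) [-+-] → (0.105338, -1.3279, -0.552882)–(0.766623, -1.3279, -0.552882)  len=0.6613
  (v25,v0,v26) [-+-] → (1.92333, -1.3279, 0)–(1.53301, -1.3279, 0.537267)  len=0.6641
  (v26,v0,v1) [-++] → (1.53301, -1.3279, 0.537267)–(1.3775, -1.3279, 0.7513)  len=0.2646
  (v26,v1,v27) [-++] → (1.3775, -1.3279, 0.7513)–(0.766623, -1.3279, 0.552882)  len=0.6423
  (v28,v3,v29) [++-] → (1.12589, -1.3279, -0.669567)–(0.766623, -1.3279, -0.552882)  len=0.3777
  (v29,v3,v4) [-++] → (1.12589, -1.3279, -0.669567)–(1.3775, -1.3279, -0.7513)  len=0.2646
  (v29,v4,v25) [-+-] → (1.3775, -1.3279, -0.7513)–(1.6886, -1.3279, -0.32305)  len=0.5293
  (v25,v4,v0) [-++] → (1.6886, -1.3279, -0.32305)–(1.92333, -1.3279, 0)  len=0.3993

Chained into 1 loop(s):
  loop 1: 18 segments, perimeter = 9.3502
Total perimeter = 9.350

loops=1 perimeter=9.350


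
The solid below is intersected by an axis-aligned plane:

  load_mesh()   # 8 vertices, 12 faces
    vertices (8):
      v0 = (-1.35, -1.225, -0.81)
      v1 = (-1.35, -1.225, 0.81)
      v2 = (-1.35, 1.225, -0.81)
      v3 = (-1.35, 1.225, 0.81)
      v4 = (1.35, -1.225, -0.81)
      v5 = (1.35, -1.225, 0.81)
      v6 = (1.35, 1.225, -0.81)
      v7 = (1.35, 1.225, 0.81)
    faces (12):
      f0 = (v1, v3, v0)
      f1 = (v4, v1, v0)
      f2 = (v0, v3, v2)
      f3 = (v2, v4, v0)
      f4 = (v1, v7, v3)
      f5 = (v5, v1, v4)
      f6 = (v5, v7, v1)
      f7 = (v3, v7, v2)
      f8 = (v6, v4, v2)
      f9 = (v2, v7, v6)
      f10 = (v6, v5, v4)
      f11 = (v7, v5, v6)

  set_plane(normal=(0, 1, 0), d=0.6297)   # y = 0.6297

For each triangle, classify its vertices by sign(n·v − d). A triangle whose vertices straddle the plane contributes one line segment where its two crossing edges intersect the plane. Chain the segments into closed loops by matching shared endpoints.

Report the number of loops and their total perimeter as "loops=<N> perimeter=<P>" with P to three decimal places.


loops=1 perimeter=8.640

Straddling triangles (8 of 12):
  (v1,v3,v0) [-+-] → (-1.35, 0.6297, 0.81)–(-1.35, 0.6297, 0.416373)  len=0.3936
  (v0,v3,v2) [-++] → (-1.35, 0.6297, 0.416373)–(-1.35, 0.6297, -0.81)  len=1.2264
  (v2,v4,v0) [+--] → (-0.693955, 0.6297, -0.81)–(-1.35, 0.6297, -0.81)  len=0.6560
  (v1,v7,v3) [-++] → (0.693955, 0.6297, 0.81)–(-1.35, 0.6297, 0.81)  len=2.0440
  (v5,v7,v1) [-+-] → (1.35, 0.6297, 0.81)–(0.693955, 0.6297, 0.81)  len=0.6560
  (v6,v4,v2) [+-+] → (1.35, 0.6297, -0.81)–(-0.693955, 0.6297, -0.81)  len=2.0440
  (v6,v5,v4) [+--] → (1.35, 0.6297, -0.416373)–(1.35, 0.6297, -0.81)  len=0.3936
  (v7,v5,v6) [+-+] → (1.35, 0.6297, 0.81)–(1.35, 0.6297, -0.416373)  len=1.2264

Chained into 1 loop(s):
  loop 1: 8 segments, perimeter = 8.6400
Total perimeter = 8.640


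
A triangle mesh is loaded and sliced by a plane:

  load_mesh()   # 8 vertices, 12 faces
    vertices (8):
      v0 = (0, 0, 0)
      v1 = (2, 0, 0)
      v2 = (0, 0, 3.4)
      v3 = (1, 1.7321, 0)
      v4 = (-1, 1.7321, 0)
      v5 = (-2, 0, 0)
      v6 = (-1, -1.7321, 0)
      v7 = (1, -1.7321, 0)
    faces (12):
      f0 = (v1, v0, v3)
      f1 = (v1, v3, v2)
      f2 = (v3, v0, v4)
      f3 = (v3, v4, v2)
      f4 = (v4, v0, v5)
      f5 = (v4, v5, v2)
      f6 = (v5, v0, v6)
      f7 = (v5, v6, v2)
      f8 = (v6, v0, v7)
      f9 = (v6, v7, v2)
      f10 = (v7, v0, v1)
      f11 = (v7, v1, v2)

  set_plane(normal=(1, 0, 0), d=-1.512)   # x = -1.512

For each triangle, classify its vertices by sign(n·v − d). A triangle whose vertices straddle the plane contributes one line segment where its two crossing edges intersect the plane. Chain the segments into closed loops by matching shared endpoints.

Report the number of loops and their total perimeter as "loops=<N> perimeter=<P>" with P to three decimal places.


Straddling triangles (4 of 12):
  (v4,v0,v5) [++-] → (-1.512, 0, 0)–(-1.512, 0.845265, 0)  len=0.8453
  (v4,v5,v2) [+-+] → (-1.512, 0.845265, 0)–(-1.512, 0, 0.8296)  len=1.1844
  (v5,v0,v6) [-++] → (-1.512, 0, 0)–(-1.512, -0.845265, 0)  len=0.8453
  (v5,v6,v2) [-++] → (-1.512, -0.845265, 0)–(-1.512, 0, 0.8296)  len=1.1844

Chained into 1 loop(s):
  loop 1: 4 segments, perimeter = 4.0592
Total perimeter = 4.059

loops=1 perimeter=4.059


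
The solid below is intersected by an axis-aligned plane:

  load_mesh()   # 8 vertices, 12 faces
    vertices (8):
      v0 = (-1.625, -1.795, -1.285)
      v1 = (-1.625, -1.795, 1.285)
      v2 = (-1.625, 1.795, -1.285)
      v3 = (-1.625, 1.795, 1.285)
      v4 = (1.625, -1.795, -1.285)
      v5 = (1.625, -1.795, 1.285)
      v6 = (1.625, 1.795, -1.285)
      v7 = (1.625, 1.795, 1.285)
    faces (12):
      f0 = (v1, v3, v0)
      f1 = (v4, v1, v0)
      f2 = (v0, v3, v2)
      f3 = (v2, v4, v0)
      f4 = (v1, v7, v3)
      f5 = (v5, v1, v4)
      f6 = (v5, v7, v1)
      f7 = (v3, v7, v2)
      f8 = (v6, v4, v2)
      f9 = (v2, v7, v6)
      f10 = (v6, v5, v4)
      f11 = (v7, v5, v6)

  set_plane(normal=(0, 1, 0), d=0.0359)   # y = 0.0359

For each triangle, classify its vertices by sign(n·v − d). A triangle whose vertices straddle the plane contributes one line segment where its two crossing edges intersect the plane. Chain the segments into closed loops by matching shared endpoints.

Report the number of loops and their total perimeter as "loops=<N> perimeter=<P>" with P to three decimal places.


Straddling triangles (8 of 12):
  (v1,v3,v0) [-+-] → (-1.625, 0.0359, 1.285)–(-1.625, 0.0359, 0.0257)  len=1.2593
  (v0,v3,v2) [-++] → (-1.625, 0.0359, 0.0257)–(-1.625, 0.0359, -1.285)  len=1.3107
  (v2,v4,v0) [+--] → (-0.0325, 0.0359, -1.285)–(-1.625, 0.0359, -1.285)  len=1.5925
  (v1,v7,v3) [-++] → (0.0325, 0.0359, 1.285)–(-1.625, 0.0359, 1.285)  len=1.6575
  (v5,v7,v1) [-+-] → (1.625, 0.0359, 1.285)–(0.0325, 0.0359, 1.285)  len=1.5925
  (v6,v4,v2) [+-+] → (1.625, 0.0359, -1.285)–(-0.0325, 0.0359, -1.285)  len=1.6575
  (v6,v5,v4) [+--] → (1.625, 0.0359, -0.0257)–(1.625, 0.0359, -1.285)  len=1.2593
  (v7,v5,v6) [+-+] → (1.625, 0.0359, 1.285)–(1.625, 0.0359, -0.0257)  len=1.3107

Chained into 1 loop(s):
  loop 1: 8 segments, perimeter = 11.6400
Total perimeter = 11.640

loops=1 perimeter=11.640


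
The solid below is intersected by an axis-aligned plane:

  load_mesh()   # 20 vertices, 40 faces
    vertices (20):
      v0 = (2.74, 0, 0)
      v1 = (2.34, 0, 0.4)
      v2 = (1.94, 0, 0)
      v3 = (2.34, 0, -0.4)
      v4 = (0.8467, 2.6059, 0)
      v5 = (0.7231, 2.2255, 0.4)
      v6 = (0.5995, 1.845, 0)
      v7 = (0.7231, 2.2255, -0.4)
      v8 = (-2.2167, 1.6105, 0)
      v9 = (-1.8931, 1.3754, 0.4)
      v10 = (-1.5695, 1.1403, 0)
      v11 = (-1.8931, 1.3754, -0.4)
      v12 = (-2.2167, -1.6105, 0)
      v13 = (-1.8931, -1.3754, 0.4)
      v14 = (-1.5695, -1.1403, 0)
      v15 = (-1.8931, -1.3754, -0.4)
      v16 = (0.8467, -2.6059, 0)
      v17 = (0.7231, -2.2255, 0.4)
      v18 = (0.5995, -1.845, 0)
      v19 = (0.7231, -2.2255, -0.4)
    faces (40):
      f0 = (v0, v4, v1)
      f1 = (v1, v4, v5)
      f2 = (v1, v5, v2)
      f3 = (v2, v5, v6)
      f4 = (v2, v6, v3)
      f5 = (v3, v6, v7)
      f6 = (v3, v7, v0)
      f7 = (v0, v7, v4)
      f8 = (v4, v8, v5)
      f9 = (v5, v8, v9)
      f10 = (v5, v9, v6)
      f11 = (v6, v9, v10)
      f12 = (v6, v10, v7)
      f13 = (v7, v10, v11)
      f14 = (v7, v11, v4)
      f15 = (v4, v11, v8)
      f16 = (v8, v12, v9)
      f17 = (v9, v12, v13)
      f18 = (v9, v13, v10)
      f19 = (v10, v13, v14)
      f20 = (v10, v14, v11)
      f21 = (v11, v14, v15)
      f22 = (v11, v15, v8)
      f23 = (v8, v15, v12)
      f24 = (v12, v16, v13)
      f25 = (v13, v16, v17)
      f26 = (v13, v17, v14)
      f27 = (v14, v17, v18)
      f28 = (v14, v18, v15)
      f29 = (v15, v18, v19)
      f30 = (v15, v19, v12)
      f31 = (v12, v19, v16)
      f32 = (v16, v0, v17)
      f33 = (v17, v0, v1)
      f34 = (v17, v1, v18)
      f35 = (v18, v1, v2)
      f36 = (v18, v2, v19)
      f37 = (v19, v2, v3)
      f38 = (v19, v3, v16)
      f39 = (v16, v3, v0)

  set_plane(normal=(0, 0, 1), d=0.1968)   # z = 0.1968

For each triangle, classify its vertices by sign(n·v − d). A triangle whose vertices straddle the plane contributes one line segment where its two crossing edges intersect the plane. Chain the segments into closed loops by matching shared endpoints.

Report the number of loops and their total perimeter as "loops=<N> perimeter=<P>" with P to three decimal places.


loops=2 perimeter=27.508

Straddling triangles (20 of 40):
  (v0,v4,v1) [--+] → (1.5814, 1.3238, 0.1968)–(2.5432, 0, 0.1968)  len=1.6363
  (v1,v4,v5) [+-+] → (1.5814, 1.3238, 0.1968)–(0.785889, 2.41874, 0.1968)  len=1.3534
  (v1,v5,v2) [++-] → (1.34129, 1.09495, 0.1968)–(2.1368, 0, 0.1968)  len=1.3534
  (v2,v5,v6) [-+-] → (1.34129, 1.09495, 0.1968)–(0.660311, 2.03221, 0.1968)  len=1.1585
  (v4,v8,v5) [--+] → (-0.770318, 1.91308, 0.1968)–(0.785889, 2.41874, 0.1968)  len=1.6363
  (v5,v8,v9) [+-+] → (-0.770318, 1.91308, 0.1968)–(-2.05749, 1.49483, 0.1968)  len=1.3534
  (v5,v9,v6) [++-] → (-0.626859, 1.61396, 0.1968)–(0.660311, 2.03221, 0.1968)  len=1.3534
  (v6,v9,v10) [-+-] → (-0.626859, 1.61396, 0.1968)–(-1.72871, 1.25597, 0.1968)  len=1.1585
  (v8,v12,v9) [--+] → (-2.05749, -0.141437, 0.1968)–(-2.05749, 1.49483, 0.1968)  len=1.6363
  (v9,v12,v13) [+-+] → (-2.05749, -0.141437, 0.1968)–(-2.05749, -1.49483, 0.1968)  len=1.3534
  (v9,v13,v10) [++-] → (-1.72871, -0.0974244, 0.1968)–(-1.72871, 1.25597, 0.1968)  len=1.3534
  (v10,v13,v14) [-+-] → (-1.72871, -0.0974244, 0.1968)–(-1.72871, -1.25597, 0.1968)  len=1.1585
  (v12,v16,v13) [--+] → (-0.501282, -2.00049, 0.1968)–(-2.05749, -1.49483, 0.1968)  len=1.6363
  (v13,v16,v17) [+-+] → (-0.501282, -2.00049, 0.1968)–(0.785889, -2.41874, 0.1968)  len=1.3534
  (v13,v17,v14) [++-] → (-0.441541, -1.67422, 0.1968)–(-1.72871, -1.25597, 0.1968)  len=1.3534
  (v14,v17,v18) [-+-] → (-0.441541, -1.67422, 0.1968)–(0.660311, -2.03221, 0.1968)  len=1.1585
  (v16,v0,v17) [--+] → (1.74769, -1.09495, 0.1968)–(0.785889, -2.41874, 0.1968)  len=1.6363
  (v17,v0,v1) [+-+] → (1.74769, -1.09495, 0.1968)–(2.5432, 0, 0.1968)  len=1.3534
  (v17,v1,v18) [++-] → (1.45583, -0.93726, 0.1968)–(0.660311, -2.03221, 0.1968)  len=1.3534
  (v18,v1,v2) [-+-] → (1.45583, -0.93726, 0.1968)–(2.1368, 0, 0.1968)  len=1.1585

Chained into 2 loop(s):
  loop 1: 10 segments, perimeter = 14.9485
  loop 2: 10 segments, perimeter = 12.5598
Total perimeter = 27.508
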